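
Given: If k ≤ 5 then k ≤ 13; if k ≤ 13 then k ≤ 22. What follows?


Hypothetical syllogism: P → Q, Q → R ⊢ P → R
Premise 1: k ≤ 5 → k ≤ 13
Premise 2: k ≤ 13 → k ≤ 22
Chain the implications: the middle term (k ≤ 13) links the two.
Conclusion: If k ≤ 5, then k ≤ 22.

If k ≤ 5, then k ≤ 22.


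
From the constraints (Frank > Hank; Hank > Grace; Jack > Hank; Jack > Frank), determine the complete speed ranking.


Constraints: Frank > Hank; Hank > Grace; Jack > Hank; Jack > Frank
Method: at each step, the next-highest is the one remaining person who never appears on the smaller side of a constraint between remaining people.
  Step 1: remaining {Grace, Hank, Jack, Frank}; on the smaller side: {Grace, Hank, Frank} → Jack is next (Jack > Hank; Jack > Frank).
  Step 2: remaining {Grace, Hank, Frank}; on the smaller side: {Grace, Hank} → Frank is next (Frank > Hank).
  Step 3: remaining {Grace, Hank}; on the smaller side: {Grace} → Hank is next (Hank > Grace).
  Step 4: only Grace remains → lowest.
Final ranking (highest to lowest):

Jack > Frank > Hank > Grace


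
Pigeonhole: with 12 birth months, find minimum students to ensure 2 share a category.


Pigeonhole: to guarantee k in one of n categories, need (k-1)×n + 1.
k = 2, n = 12
Minimum = (2-1) × 12 + 1 = 1 × 12 + 1

13


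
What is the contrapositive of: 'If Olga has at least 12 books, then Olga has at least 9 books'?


Original: If Olga has at least 12 books, then Olga has at least 9 books
Contrapositive: If ¬Q, then ¬P
Negate Q: not (Olga has at least 9 books)
Negate P: not (Olga has at least 12 books)

If not (Olga has at least 9 books), then not (Olga has at least 12 books).


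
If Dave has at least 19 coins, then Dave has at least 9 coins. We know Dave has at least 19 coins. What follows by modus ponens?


Modus ponens: P → Q, P ⊢ Q
P: Dave has at least 19 coins
Q: Dave has at least 9 coins
We have P → Q and P is true.
By modus ponens, Q must be true.

Dave has at least 9 coins


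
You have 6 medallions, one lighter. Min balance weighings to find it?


Each weighing has 3 outcomes (left heavy / balance / right heavy), so k weighings distinguish at most 3^k cases; splitting into three near-equal groups achieves this.
Need 3^k ≥ 6: 3^1 = 3 < 6 ≤ 3^2 = 9
k = ⌈log₃(6)⌉ = 2

2


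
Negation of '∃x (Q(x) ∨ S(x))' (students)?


Original: ∃x (Q(x) ∨ S(x))
Rule: ¬∀→∃, ¬∃→∀, negate predicate.
Negation: ∀x (¬Q(x) ∧ ¬S(x))

∀x (¬Q(x) ∧ ¬S(x))


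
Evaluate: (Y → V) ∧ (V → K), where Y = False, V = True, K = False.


Y = False, V = True, K = False
Step 1: Y → V is false only when Y=True and V=False. Result: True
Step 2: V → K is false only when V=True and K=False. Result: False
Step 3: True ∧ False = False

False


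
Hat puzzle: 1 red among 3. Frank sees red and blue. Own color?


Total red = 1, seen red = 1
Own red = 1 - 1 = 0
Frank's hat is blue.

blue


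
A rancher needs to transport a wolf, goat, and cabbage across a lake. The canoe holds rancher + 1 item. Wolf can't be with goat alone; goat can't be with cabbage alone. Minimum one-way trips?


1. rancher+goat → 2. rancher ← 3. rancher+wolf → 4. rancher+goat ← 5. rancher+cabbage → 6. rancher ← 7. rancher+goat →
Minimum trips = 7

7


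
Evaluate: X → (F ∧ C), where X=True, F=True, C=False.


X = True, F = True, C = False
Expression: X → (F ∧ C)
Step 1: F ∧ C = True AND False = False
Step 2: X → (False) = True → False = False

False


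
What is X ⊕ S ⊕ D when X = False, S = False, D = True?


X = False, S = False, D = True
Step 1: X ⊕ S = False XOR False = False
Step 2: False ⊕ D = False XOR True = True
XOR is true when an odd number of operands are true.

True


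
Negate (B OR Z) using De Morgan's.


De Morgan's law: ¬(P ∨ Q) ≡ ¬P ∧ ¬Q
¬(B ∨ Z) = ¬B ∧ ¬Z

¬B ∧ ¬Z


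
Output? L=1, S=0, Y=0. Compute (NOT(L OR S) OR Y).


L OR S = 1
NOT(1) = 0
0 OR 0 = 0

0


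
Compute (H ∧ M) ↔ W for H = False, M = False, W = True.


H = False, M = False, W = True
Step 1: H ∧ M = False AND False = False
Step 2: (False) ↔ W: true when both sides have same truth value.
Result: False ↔ True = False

False


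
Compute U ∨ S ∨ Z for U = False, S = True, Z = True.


U = False, S = True, Z = True
Step 1: U ∨ S = False OR True = True
Step 2: True ∨ Z = True OR True = True
OR is true when at least one operand is true.

True


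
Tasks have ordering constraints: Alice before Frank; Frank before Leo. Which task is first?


Constraints: Alice before Frank; Frank before Leo
The first task can have nothing scheduled before it, so it must never appear on the right of a 'before'.
Tasks appearing after some 'before': Frank, Leo.
The only task not in that list is Alice → it is first.

Alice


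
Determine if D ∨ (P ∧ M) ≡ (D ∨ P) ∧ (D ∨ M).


Expression 1: D ∨ (P ∧ M)
Expression 2: (D ∨ P) ∧ (D ∨ M)
Truth table (D P M | Expr1 Expr2):
  T T T |   T     T
  T T F |   T     T
  T F T |   T     T
  T F F |   T     T
  F T T |   T     T
  F T F |   F     F
  F F T |   F     F
  F F F |   F     F
All 8 rows agree, so the expressions are logically equivalent.

Yes


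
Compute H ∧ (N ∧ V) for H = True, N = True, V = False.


H = True, N = True, V = False
Step 1: N ∧ V = True AND False = False
Step 2: H ∧ False = True AND False = False
AND is true only when ALL operands are true.

False


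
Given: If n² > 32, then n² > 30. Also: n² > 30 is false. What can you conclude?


Modus tollens: P → Q, ¬Q ⊢ ¬P
P: n² > 32
Q: n² > 30
We have P → Q and Q is false.
By modus tollens, P must be false.

It is not the case that n² > 32


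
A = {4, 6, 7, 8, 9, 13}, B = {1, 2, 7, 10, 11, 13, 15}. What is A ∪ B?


A = {4, 6, 7, 8, 9, 13}
B = {1, 2, 7, 10, 11, 13, 15}
Operation: union
All elements combined: 1, 2, 4, 6, 7, 8, 9, 10, 11, 13, 15

{1, 2, 4, 6, 7, 8, 9, 10, 11, 13, 15}


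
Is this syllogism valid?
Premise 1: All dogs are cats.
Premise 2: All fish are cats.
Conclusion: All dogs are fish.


Premise 1: All dogs are cats.
Premise 2: All fish are cats.
Conclusion: All dogs are fish.
Fallacy: undistributed middle. cats is predicate in both.
Counterexample: dogs and fish could be disjoint subsets of cats.

Invalid


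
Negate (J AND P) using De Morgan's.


De Morgan's law: ¬(P ∧ Q) ≡ ¬P ∨ ¬Q
¬(J ∧ P) = ¬J ∨ ¬P

¬J ∨ ¬P


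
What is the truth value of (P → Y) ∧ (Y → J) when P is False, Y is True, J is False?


P = False, Y = True, J = False
Step 1: P → Y is false only when P=True and Y=False. Result: True
Step 2: Y → J is false only when Y=True and J=False. Result: False
Step 3: True ∧ False = False

False


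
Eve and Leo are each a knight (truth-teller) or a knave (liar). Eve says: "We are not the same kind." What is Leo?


Eve says: "We are not the same kind."
Case 1: Eve is a Knight (truth-teller)
  Statement is true → they ARE different → Leo is a Knave
Case 2: Eve is a Knave (liar)
  Statement is false → they are NOT different → Leo is a Knave
In both cases, Leo is a Knave.

Knave


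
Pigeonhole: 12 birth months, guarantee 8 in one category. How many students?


Pigeonhole: to guarantee k in one of n categories, need (k-1)×n + 1.
k = 8, n = 12
Minimum = (8-1) × 12 + 1 = 7 × 12 + 1

85


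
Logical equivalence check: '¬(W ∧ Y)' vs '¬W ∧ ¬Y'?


Expression 1: ¬(W ∧ Y)
Expression 2: ¬W ∧ ¬Y
Truth table (W Y | Expr1 Expr2):
  T T |   F     F
  T F |   T     F   ← differ
  F T |   T     F   ← differ
  F F |   T     T
Counterexample: W=T, Y=F gives Expr1 = T but Expr2 = F, so the expressions are NOT logically equivalent.

No


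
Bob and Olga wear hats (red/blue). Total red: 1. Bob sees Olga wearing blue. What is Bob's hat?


Total red = 1, Olga = blue
Red accounted for: 0
Remaining for Bob: 1
Bob's hat is red.

red


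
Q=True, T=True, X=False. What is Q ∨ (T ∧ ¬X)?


Q = True, T = True, X = False
Expression: Q ∨ (T ∧ ¬X)
Step 1: ¬X = NOT False = True
Step 2: T ∧ ¬X = True AND True = True
Step 3: Q ∨ (True) = True OR True = True

True


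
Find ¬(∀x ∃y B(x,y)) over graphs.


Original: ∀x ∃y B(x,y)
Rule: ¬∀→∃, ¬∃→∀, negate predicate.
Negation: ∃x ∀y ¬B(x,y)

∃x ∀y ¬B(x,y)


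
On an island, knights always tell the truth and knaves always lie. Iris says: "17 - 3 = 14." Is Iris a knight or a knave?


Statement: "17 - 3 = 14."
Actual: 17 - 3 = 14
Claimed: 14
Statement is TRUE → Iris tells the truth → Knight

Knight


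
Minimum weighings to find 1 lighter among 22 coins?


Each weighing has 3 outcomes (left heavy / balance / right heavy), so k weighings distinguish at most 3^k cases; splitting into three near-equal groups achieves this.
Need 3^k ≥ 22: 3^2 = 9 < 22 ≤ 3^3 = 27
k = ⌈log₃(22)⌉ = 3

3


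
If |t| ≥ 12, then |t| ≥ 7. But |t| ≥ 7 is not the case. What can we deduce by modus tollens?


Modus tollens: P → Q, ¬Q ⊢ ¬P
P: |t| ≥ 12
Q: |t| ≥ 7
We have P → Q and Q is false.
By modus tollens, P must be false.

It is not the case that |t| ≥ 12


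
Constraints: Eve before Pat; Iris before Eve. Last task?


Constraints: Eve before Pat; Iris before Eve
The last task can have nothing scheduled after it, so it must never appear on the left of a 'before'.
Tasks appearing before some other task: Eve, Iris.
The only task not in that list is Pat → it is last.

Pat


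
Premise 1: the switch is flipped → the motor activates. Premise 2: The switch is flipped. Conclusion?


Modus ponens: P → Q, P ⊢ Q
P: the switch is flipped
Q: the motor activates
We have P → Q and P is true.
By modus ponens, Q must be true.

The motor activates


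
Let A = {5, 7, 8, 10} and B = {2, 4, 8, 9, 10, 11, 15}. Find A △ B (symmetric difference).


A = {5, 7, 8, 10}
B = {2, 4, 8, 9, 10, 11, 15}
Operation: symmetric difference
In A only: [5, 7], in B only: [2, 4, 9, 11, 15]

{2, 4, 5, 7, 9, 11, 15}


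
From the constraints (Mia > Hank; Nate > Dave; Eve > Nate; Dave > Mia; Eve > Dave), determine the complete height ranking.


Constraints: Mia > Hank; Nate > Dave; Eve > Nate; Dave > Mia; Eve > Dave
Method: at each step, the next-highest is the one remaining person who never appears on the smaller side of a constraint between remaining people.
  Step 1: remaining {Dave, Eve, Nate, Hank, Mia}; on the smaller side: {Dave, Nate, Hank, Mia} → Eve is next (Eve > Nate; Eve > Dave).
  Step 2: remaining {Dave, Nate, Hank, Mia}; on the smaller side: {Dave, Hank, Mia} → Nate is next (Nate > Dave).
  Step 3: remaining {Dave, Hank, Mia}; on the smaller side: {Hank, Mia} → Dave is next (Dave > Mia).
  Step 4: remaining {Hank, Mia}; on the smaller side: {Hank} → Mia is next (Mia > Hank).
  Step 5: only Hank remains → lowest.
Final ranking (highest to lowest):

Eve > Nate > Dave > Mia > Hank


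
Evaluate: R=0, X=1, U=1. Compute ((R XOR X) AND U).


R XOR X = 0^1 = 1
1 AND 1 = 1

1


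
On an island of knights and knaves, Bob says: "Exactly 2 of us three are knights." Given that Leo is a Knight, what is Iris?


Bob claims exactly 2 knights among Bob, Leo, Iris.
Given: Leo is a Knight.

Case 1: Bob is a Knight (tells truth)
  Then exactly 2 of the three are knights.
  Counting Bob, Leo: 2 knight(s) so far. Need 0 more → Iris = Knave.
Case 2: Bob is a Knave (lies)
  Then the count is NOT 2.
  If Iris = Knight, count = 2 = 2 → claim would be true, contradicts lie.
  If Iris = Knave, count = 1 ≠ 2 → lie confirmed ✓

Iris is a Knave.

Knave


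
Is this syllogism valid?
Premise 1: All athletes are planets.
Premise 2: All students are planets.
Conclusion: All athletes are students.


Premise 1: All athletes are planets.
Premise 2: All students are planets.
Conclusion: All athletes are students.
Fallacy: undistributed middle. planets is predicate in both.
Counterexample: athletes and students could be disjoint subsets of planets.

Invalid


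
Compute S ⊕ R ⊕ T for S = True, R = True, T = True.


S = True, R = True, T = True
Step 1: S ⊕ R = True XOR True = False
Step 2: False ⊕ T = False XOR True = True
XOR is true when an odd number of operands are true.

True


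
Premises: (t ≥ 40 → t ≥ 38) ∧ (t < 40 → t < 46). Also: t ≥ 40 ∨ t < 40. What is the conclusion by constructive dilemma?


Constructive dilemma: (P → Q) ∧ (R → S), P ∨ R ⊢ Q ∨ S
Premise 1: t ≥ 40 → t ≥ 38
Premise 2: t < 40 → t < 46
Premise 3: t ≥ 40 ∨ t < 40
Case 1: Assuming t ≥ 40, then by Premise 1, t ≥ 38.
Case 2: Assuming t < 40, then by Premise 2, t < 46.
Since one of t ≥ 40 or t < 40 must hold, we get t ≥ 38 or t < 46.

t ≥ 38 or t < 46.


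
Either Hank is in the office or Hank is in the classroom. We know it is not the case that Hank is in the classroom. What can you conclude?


Disjunctive syllogism: P ∨ Q, ¬P ⊢ Q
Disjunction: Hank is in the office ∨ Hank is in the classroom
We know it is not the case that Hank is in the classroom.
By disjunctive syllogism, the other disjunct must be true.

Hank is in the office


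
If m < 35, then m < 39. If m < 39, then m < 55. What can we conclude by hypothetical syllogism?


Hypothetical syllogism: P → Q, Q → R ⊢ P → R
Premise 1: m < 35 → m < 39
Premise 2: m < 39 → m < 55
Chain the implications: the middle term (m < 39) links the two.
Conclusion: If m < 35, then m < 55.

If m < 35, then m < 55.


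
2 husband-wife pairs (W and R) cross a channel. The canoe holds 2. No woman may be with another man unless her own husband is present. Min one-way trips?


Label couples W and R.
1. WW+WR → (far: WW,WR; near: HW,HR)
2. WW ←   (far: WR; near: HW,HR,WW)
3. HW+HR → (far: HW,HR,WR; near: WW)
4. HW ←   (far: HR,WR; near: HW,WW)  — HW returns, since WW is alone on near bank
5. HW+WW → (far: all four; near: empty)
Every state respects the constraint.
Minimum trips = 5

5


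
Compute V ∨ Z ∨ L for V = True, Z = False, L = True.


V = True, Z = False, L = True
Step 1: V ∨ Z = True OR False = True
Step 2: True ∨ L = True OR True = True
OR is true when at least one operand is true.

True


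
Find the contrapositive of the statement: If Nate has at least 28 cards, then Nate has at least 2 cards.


Original: If Nate has at least 28 cards, then Nate has at least 2 cards
Contrapositive: If ¬Q, then ¬P
Negate Q: not (Nate has at least 2 cards)
Negate P: not (Nate has at least 28 cards)

If not (Nate has at least 2 cards), then not (Nate has at least 28 cards).


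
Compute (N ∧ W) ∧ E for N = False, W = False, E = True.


N = False, W = False, E = True
Step 1: N ∧ W = False AND False = False
Step 2: False ∧ E = False AND True = False
AND is true only when ALL operands are true.

False


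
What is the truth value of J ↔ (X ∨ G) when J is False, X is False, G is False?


J = False, X = False, G = False
Step 1: X ∨ G = False OR False = False
Step 2: J ↔ (False): true when both sides have same truth value.
Result: False ↔ False = True

True


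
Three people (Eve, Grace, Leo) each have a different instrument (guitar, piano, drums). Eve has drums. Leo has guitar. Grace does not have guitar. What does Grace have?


From clues:
  Leo → guitar
  Eve → drums
By elimination, Grace gets the remaining.

piano


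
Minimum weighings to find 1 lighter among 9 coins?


Each weighing has 3 outcomes (left heavy / balance / right heavy), so k weighings distinguish at most 3^k cases; splitting into three near-equal groups achieves this.
Need 3^k ≥ 9: 3^1 = 3 < 9 ≤ 3^2 = 9
k = ⌈log₃(9)⌉ = 2

2


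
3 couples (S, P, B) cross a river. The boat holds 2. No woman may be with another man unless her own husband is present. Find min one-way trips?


Label couples S, P, B (H = husband, W = wife).
Counting alone: 6 people, the boat carries 2 and someone must bring it back, so each round trip nets at most +1 on the far side until the last crossing → at least 9 trips. The jealousy constraint makes 9 impossible; the shortest valid schedule has 11:
1. WS+WP →  (far: WS,WP; near: HS,HP,HB,WB)
2. WS ←       (far: WP; near: HS,HP,HB,WS,WB)
3. WS+WB →  (far: WS,WP,WB; near: HS,HP,HB)
4. WS ←       (far: WP,WB; near: HS,HP,HB,WS)
5. HP+HB →  (far: HP,WP,HB,WB; near: HS,WS)
6. HP+WP ←  (far: HB,WB; near: HS,WS,HP,WP)
7. HS+HP →  (far: HS,HP,HB,WB; near: WS,WP)
8. WB ←       (far: HS,HP,HB; near: WS,WP,WB)
9. WS+WP →  (far: HS,WS,HP,WP,HB; near: WB)
10. HB ←      (far: HS,WS,HP,WP; near: HB,WB)
11. HB+WB → (far: all six; near: empty)
In every state each wife is either with her husband or with no other man.
Minimum trips = 11

11


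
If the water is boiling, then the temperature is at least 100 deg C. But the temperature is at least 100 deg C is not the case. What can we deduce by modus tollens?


Modus tollens: P → Q, ¬Q ⊢ ¬P
P: the water is boiling
Q: the temperature is at least 100 deg C
We have P → Q and Q is false.
By modus tollens, P must be false.

It is not the case that the water is boiling


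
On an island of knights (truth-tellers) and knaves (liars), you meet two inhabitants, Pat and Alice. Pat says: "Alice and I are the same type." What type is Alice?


Pat says: "Alice and I are the same type."
Case 1: Pat is a Knight (truth-teller)
  Statement is true → they ARE the same → Alice is also a Knight
Case 2: Pat is a Knave (liar)
  Statement is false → they are NOT the same → Alice is a Knight
In both cases, Alice is a Knight.

Knight


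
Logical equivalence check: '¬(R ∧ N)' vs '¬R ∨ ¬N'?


Expression 1: ¬(R ∧ N)
Expression 2: ¬R ∨ ¬N
Truth table (R N | Expr1 Expr2):
  T T |   F     F
  T F |   T     T
  F T |   T     T
  F F |   T     T
All 4 rows agree, so the expressions are logically equivalent.

Yes


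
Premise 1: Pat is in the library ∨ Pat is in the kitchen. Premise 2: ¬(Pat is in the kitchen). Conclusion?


Disjunctive syllogism: P ∨ Q, ¬P ⊢ Q
Disjunction: Pat is in the library ∨ Pat is in the kitchen
We know it is not the case that Pat is in the kitchen.
By disjunctive syllogism, the other disjunct must be true.

Pat is in the library


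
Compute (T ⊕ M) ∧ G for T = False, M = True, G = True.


T = False, M = True, G = True
Step 1: T ⊕ M = False XOR True = True
Step 2: True ∧ G = True AND True = True
XOR true when exactly one of T,M is true; then AND with G.

True


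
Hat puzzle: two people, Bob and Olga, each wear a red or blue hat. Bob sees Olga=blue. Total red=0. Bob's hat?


Total red = 0, Olga = blue
Red accounted for: 0
Remaining for Bob: 0
Bob's hat is blue.

blue


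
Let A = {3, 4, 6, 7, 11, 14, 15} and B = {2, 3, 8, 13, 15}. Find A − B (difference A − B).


A = {3, 4, 6, 7, 11, 14, 15}
B = {2, 3, 8, 13, 15}
Operation: difference A − B
In A but not B: 4, 6, 7, 11, 14

{4, 6, 7, 11, 14}


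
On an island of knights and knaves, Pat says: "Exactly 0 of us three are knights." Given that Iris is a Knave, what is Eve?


Pat claims exactly 0 knights among Pat, Iris, Eve.
Given: Iris is a Knave.

Case 1: Pat is a Knight (tells truth)
  Then exactly 0 of the three are knights.
  Counting Pat, Iris: 1 knight(s) so far. Need -1 more → impossible.
Case 2: Pat is a Knave (lies)
  Then the count is NOT 0.
  If Eve = Knave, count = 0 = 0 → claim would be true, contradicts lie.
  If Eve = Knight, count = 1 ≠ 0 → lie confirmed ✓

Eve is a Knight.

Knight


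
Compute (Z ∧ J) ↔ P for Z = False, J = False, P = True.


Z = False, J = False, P = True
Step 1: Z ∧ J = False AND False = False
Step 2: (False) ↔ P: true when both sides have same truth value.
Result: False ↔ True = False

False


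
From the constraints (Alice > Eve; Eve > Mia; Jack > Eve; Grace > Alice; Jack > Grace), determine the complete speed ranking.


Constraints: Alice > Eve; Eve > Mia; Jack > Eve; Grace > Alice; Jack > Grace
Method: at each step, the next-highest is the one remaining person who never appears on the smaller side of a constraint between remaining people.
  Step 1: remaining {Alice, Eve, Jack, Grace, Mia}; on the smaller side: {Alice, Eve, Grace, Mia} → Jack is next (Jack > Eve; Jack > Grace).
  Step 2: remaining {Alice, Eve, Grace, Mia}; on the smaller side: {Alice, Eve, Mia} → Grace is next (Grace > Alice).
  Step 3: remaining {Alice, Eve, Mia}; on the smaller side: {Eve, Mia} → Alice is next (Alice > Eve).
  Step 4: remaining {Eve, Mia}; on the smaller side: {Mia} → Eve is next (Eve > Mia).
  Step 5: only Mia remains → lowest.
Final ranking (highest to lowest):

Jack > Grace > Alice > Eve > Mia


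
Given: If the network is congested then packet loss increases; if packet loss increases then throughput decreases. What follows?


Hypothetical syllogism: P → Q, Q → R ⊢ P → R
Premise 1: the network is congested → packet loss increases
Premise 2: packet loss increases → throughput decreases
Chain the implications: the middle term (packet loss increases) links the two.
Conclusion: If the network is congested, then throughput decreases.

If the network is congested, then throughput decreases.


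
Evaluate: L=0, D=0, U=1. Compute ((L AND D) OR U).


L AND D = 0&0 = 0
0 OR 1 = 1

1


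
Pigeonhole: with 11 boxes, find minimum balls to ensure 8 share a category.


Pigeonhole: to guarantee k in one of n categories, need (k-1)×n + 1.
k = 8, n = 11
Minimum = (8-1) × 11 + 1 = 7 × 11 + 1

78


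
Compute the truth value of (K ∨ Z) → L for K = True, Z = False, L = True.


K = True, Z = False, L = True
Step 1: K ∨ Z = True OR False = True
Step 2: (True) → L: false only when antecedent=True and L=False.
Result: True

True


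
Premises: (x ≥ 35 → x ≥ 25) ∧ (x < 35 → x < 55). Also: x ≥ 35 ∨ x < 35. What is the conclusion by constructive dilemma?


Constructive dilemma: (P → Q) ∧ (R → S), P ∨ R ⊢ Q ∨ S
Premise 1: x ≥ 35 → x ≥ 25
Premise 2: x < 35 → x < 55
Premise 3: x ≥ 35 ∨ x < 35
Case 1: Assuming x ≥ 35, then by Premise 1, x ≥ 25.
Case 2: Assuming x < 35, then by Premise 2, x < 55.
Since one of x ≥ 35 or x < 35 must hold, we get x ≥ 25 or x < 55.

x ≥ 25 or x < 55.


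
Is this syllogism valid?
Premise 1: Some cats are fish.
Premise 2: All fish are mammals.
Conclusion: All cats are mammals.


Premise 1: Some cats are fish.
Premise 2: All fish are mammals.
Conclusion: All cats are mammals.
Fallacy: illicit minor. The minor term (cats) is distributed in the conclusion ('All cats ...') but undistributed in its premise ('Some cats are fish' doesn't cover all cats).
Only 'Some cats are mammals' follows, not 'All'.

Invalid


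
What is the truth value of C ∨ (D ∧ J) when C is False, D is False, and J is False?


C = False, D = False, J = False
Step 1: D ∧ J = False AND False = False
Step 2: C ∨ False = False OR False = False
AND evaluated first (higher precedence); then OR applied.

False


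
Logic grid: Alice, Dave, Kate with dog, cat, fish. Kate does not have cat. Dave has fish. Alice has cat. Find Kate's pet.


From clues:
  Dave → fish
  Alice → cat
By elimination, Kate gets the remaining.

dog


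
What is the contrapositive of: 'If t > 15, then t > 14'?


Original: If t > 15, then t > 14
Contrapositive: If ¬Q, then ¬P
Negate Q: not (t > 14)
Negate P: not (t > 15)

If not (t > 14), then not (t > 15).


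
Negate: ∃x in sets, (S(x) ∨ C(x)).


Original: ∃x (S(x) ∨ C(x))
Rule: ¬∀→∃, ¬∃→∀, negate predicate.
Negation: ∀x (¬S(x) ∧ ¬C(x))

∀x (¬S(x) ∧ ¬C(x))


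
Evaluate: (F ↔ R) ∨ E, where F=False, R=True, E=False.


F = False, R = True, E = False
Expression: (F ↔ R) ∨ E
Step 1: F ↔ R = (False iff True) (true when values match) = False
Step 2: (False) ∨ E = False OR False = False

False


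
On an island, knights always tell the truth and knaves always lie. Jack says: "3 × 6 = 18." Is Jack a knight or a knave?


Statement: "3 × 6 = 18."
Actual: 3 × 6 = 18
Claimed: 18
Statement is TRUE → Jack tells the truth → Knight

Knight


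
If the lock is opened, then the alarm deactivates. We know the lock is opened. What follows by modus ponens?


Modus ponens: P → Q, P ⊢ Q
P: the lock is opened
Q: the alarm deactivates
We have P → Q and P is true.
By modus ponens, Q must be true.

The alarm deactivates


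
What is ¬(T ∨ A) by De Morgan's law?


De Morgan's law: ¬(P ∨ Q) ≡ ¬P ∧ ¬Q
¬(T ∨ A) = ¬T ∧ ¬A

¬T ∧ ¬A


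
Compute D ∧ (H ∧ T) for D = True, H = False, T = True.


D = True, H = False, T = True
Step 1: H ∧ T = False AND True = False
Step 2: D ∧ False = True AND False = False
AND is true only when ALL operands are true.

False


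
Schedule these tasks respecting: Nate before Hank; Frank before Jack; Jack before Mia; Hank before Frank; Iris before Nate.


Constraints: Nate before Hank; Frank before Jack; Jack before Mia; Hank before Frank; Iris before Nate
Method: repeatedly schedule the remaining task that has no remaining task required before it.
  Step 1: remaining {Frank, Iris, Nate, Mia, Hank, Jack}; every task except Iris still has a predecessor pending → schedule Iris.
  Step 2: remaining {Frank, Nate, Mia, Hank, Jack}; every task except Nate still has a predecessor pending → schedule Nate.
  Step 3: remaining {Frank, Mia, Hank, Jack}; every task except Hank still has a predecessor pending → schedule Hank.
  Step 4: remaining {Frank, Mia, Jack}; every task except Frank still has a predecessor pending → schedule Frank.
  Step 5: remaining {Mia, Jack}; every task except Jack still has a predecessor pending → schedule Jack.
  Step 6: only Mia remains → schedule Mia.
Resulting order:

Iris → Nate → Hank → Frank → Jack → Mia


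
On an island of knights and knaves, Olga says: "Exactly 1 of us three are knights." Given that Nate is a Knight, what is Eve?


Olga claims exactly 1 knights among Olga, Nate, Eve.
Given: Nate is a Knight.

Case 1: Olga is a Knight (tells truth)
  Then exactly 1 of the three are knights.
  Counting Olga, Nate: 2 knight(s) so far. Need -1 more → impossible.
Case 2: Olga is a Knave (lies)
  Then the count is NOT 1.
  If Eve = Knave, count = 1 = 1 → claim would be true, contradicts lie.
  If Eve = Knight, count = 2 ≠ 1 → lie confirmed ✓

Eve is a Knight.

Knight


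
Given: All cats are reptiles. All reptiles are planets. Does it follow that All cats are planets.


Premise 1: All cats are reptiles.
Premise 2: All reptiles are planets.
Conclusion: All cats are planets.
Barbara syllogism (AAA-1): All A are B, All B are C → All A are C.
Middle term (reptiles) distributed in premise 2.

Valid


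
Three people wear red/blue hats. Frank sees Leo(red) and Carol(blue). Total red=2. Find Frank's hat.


Total red = 2, seen red = 1
Own red = 2 - 1 = 1
Frank's hat is red.

red


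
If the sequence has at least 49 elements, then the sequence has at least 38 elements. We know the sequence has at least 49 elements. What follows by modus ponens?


Modus ponens: P → Q, P ⊢ Q
P: the sequence has at least 49 elements
Q: the sequence has at least 38 elements
We have P → Q and P is true.
By modus ponens, Q must be true.

The sequence has at least 38 elements


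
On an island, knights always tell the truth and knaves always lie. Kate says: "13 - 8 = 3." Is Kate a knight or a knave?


Statement: "13 - 8 = 3."
Actual: 13 - 8 = 5
Claimed: 3
Statement is FALSE → Kate lies → Knave

Knave


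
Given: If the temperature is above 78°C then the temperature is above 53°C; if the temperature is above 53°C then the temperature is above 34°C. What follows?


Hypothetical syllogism: P → Q, Q → R ⊢ P → R
Premise 1: the temperature is above 78°C → the temperature is above 53°C
Premise 2: the temperature is above 53°C → the temperature is above 34°C
Chain the implications: the middle term (the temperature is above 53°C) links the two.
Conclusion: If the temperature is above 78°C, then the temperature is above 34°C.

If the temperature is above 78°C, then the temperature is above 34°C.


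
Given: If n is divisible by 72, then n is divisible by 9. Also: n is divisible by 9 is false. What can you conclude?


Modus tollens: P → Q, ¬Q ⊢ ¬P
P: n is divisible by 72
Q: n is divisible by 9
We have P → Q and Q is false.
By modus tollens, P must be false.

It is not the case that n is divisible by 72


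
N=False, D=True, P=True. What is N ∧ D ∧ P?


N = False, D = True, P = True
Expression: N ∧ D ∧ P
Step 1: N ∧ D = False AND True = False
Step 2: (False) ∧ P = False AND True = False

False


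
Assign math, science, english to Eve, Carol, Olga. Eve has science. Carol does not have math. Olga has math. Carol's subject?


From clues:
  Olga → math
  Eve → science
By elimination, Carol gets the remaining.

english


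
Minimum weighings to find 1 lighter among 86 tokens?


Each weighing has 3 outcomes (left heavy / balance / right heavy), so k weighings distinguish at most 3^k cases; splitting into three near-equal groups achieves this.
Need 3^k ≥ 86: 3^4 = 81 < 86 ≤ 3^5 = 243
k = ⌈log₃(86)⌉ = 5

5


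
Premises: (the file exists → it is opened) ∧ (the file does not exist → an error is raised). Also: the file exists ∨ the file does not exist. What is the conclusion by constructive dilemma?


Constructive dilemma: (P → Q) ∧ (R → S), P ∨ R ⊢ Q ∨ S
Premise 1: the file exists → it is opened
Premise 2: the file does not exist → an error is raised
Premise 3: the file exists ∨ the file does not exist
Case 1: Assuming the file exists, then by Premise 1, it is opened.
Case 2: Assuming the file does not exist, then by Premise 2, an error is raised.
Since one of the file exists or the file does not exist must hold, we get it is opened or an error is raised.

It is opened or an error is raised.


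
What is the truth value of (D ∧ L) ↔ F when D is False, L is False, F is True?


D = False, L = False, F = True
Step 1: D ∧ L = False AND False = False
Step 2: (False) ↔ F: true when both sides have same truth value.
Result: False ↔ True = False

False


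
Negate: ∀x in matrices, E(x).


Original: ∀x E(x)
Rule: ¬∀→∃, ¬∃→∀, negate predicate.
Negation: ∃x ¬E(x)

∃x ¬E(x)


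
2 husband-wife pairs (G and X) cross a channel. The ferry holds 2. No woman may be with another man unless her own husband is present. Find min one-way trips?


Label couples G and X.
1. WG+WX → (far: WG,WX; near: HG,HX)
2. WG ←   (far: WX; near: HG,HX,WG)
3. HG+HX → (far: HG,HX,WX; near: WG)
4. HG ←   (far: HX,WX; near: HG,WG)  — HG returns, since WG is alone on near bank
5. HG+WG → (far: all four; near: empty)
Every state respects the constraint.
Minimum trips = 5

5


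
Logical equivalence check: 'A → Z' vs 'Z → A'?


Expression 1: A → Z
Expression 2: Z → A
Truth table (A Z | Expr1 Expr2):
  T T |   T     T
  T F |   F     T   ← differ
  F T |   T     F   ← differ
  F F |   T     T
Counterexample: A=T, Z=F gives Expr1 = F but Expr2 = T, so the expressions are NOT logically equivalent.

No


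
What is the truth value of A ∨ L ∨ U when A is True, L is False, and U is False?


A = True, L = False, U = False
Step 1: A ∨ L = True OR False = True
Step 2: True ∨ U = True OR False = True
OR is true when at least one operand is true.

True


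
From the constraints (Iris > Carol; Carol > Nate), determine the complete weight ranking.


Constraints: Iris > Carol; Carol > Nate
Method: at each step, the next-highest is the one remaining person who never appears on the smaller side of a constraint between remaining people.
  Step 1: remaining {Carol, Iris, Nate}; on the smaller side: {Carol, Nate} → Iris is next (Iris > Carol).
  Step 2: remaining {Carol, Nate}; on the smaller side: {Nate} → Carol is next (Carol > Nate).
  Step 3: only Nate remains → lowest.
Final ranking (highest to lowest):

Iris > Carol > Nate


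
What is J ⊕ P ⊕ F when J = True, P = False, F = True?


J = True, P = False, F = True
Step 1: J ⊕ P = True XOR False = True
Step 2: True ⊕ F = True XOR True = False
XOR is true when an odd number of operands are true.

False


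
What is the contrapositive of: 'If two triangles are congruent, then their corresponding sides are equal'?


Original: If two triangles are congruent, then their corresponding sides are equal
Contrapositive: If ¬Q, then ¬P
Negate Q: not (their corresponding sides are equal)
Negate P: not (two triangles are congruent)

If not (their corresponding sides are equal), then not (two triangles are congruent).


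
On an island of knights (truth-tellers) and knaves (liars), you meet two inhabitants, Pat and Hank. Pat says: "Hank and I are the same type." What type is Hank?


Pat says: "Hank and I are the same type."
Case 1: Pat is a Knight (truth-teller)
  Statement is true → they ARE the same → Hank is also a Knight
Case 2: Pat is a Knave (liar)
  Statement is false → they are NOT the same → Hank is a Knight
In both cases, Hank is a Knight.

Knight


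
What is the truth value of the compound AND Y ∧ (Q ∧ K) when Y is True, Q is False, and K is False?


Y = True, Q = False, K = False
Step 1: Q ∧ K = False AND False = False
Step 2: Y ∧ False = True AND False = False
AND is true only when ALL operands are true.

False


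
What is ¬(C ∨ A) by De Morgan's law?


De Morgan's law: ¬(P ∨ Q) ≡ ¬P ∧ ¬Q
¬(C ∨ A) = ¬C ∧ ¬A

¬C ∧ ¬A


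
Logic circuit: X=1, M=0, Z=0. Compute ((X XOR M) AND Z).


X XOR M = 1^0 = 1
1 AND 0 = 0

0


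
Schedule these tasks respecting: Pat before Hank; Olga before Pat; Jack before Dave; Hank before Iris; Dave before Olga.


Constraints: Pat before Hank; Olga before Pat; Jack before Dave; Hank before Iris; Dave before Olga
Method: repeatedly schedule the remaining task that has no remaining task required before it.
  Step 1: remaining {Jack, Dave, Pat, Iris, Hank, Olga}; every task except Jack still has a predecessor pending → schedule Jack.
  Step 2: remaining {Dave, Pat, Iris, Hank, Olga}; every task except Dave still has a predecessor pending → schedule Dave.
  Step 3: remaining {Pat, Iris, Hank, Olga}; every task except Olga still has a predecessor pending → schedule Olga.
  Step 4: remaining {Pat, Iris, Hank}; every task except Pat still has a predecessor pending → schedule Pat.
  Step 5: remaining {Iris, Hank}; every task except Hank still has a predecessor pending → schedule Hank.
  Step 6: only Iris remains → schedule Iris.
Resulting order:

Jack → Dave → Olga → Pat → Hank → Iris


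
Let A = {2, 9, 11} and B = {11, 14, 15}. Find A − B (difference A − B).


A = {2, 9, 11}
B = {11, 14, 15}
Operation: difference A − B
In A but not B: 2, 9

{2, 9}


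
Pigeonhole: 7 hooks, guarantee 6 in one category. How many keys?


Pigeonhole: to guarantee k in one of n categories, need (k-1)×n + 1.
k = 6, n = 7
Minimum = (6-1) × 7 + 1 = 5 × 7 + 1

36


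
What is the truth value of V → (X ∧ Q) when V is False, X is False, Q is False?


V = False, X = False, Q = False
Step 1: X ∧ Q = False AND False = False
Step 2: V → (False): false only when V=True and consequent=False.
Result: True

True


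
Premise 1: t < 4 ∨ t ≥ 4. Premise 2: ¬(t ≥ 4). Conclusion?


Disjunctive syllogism: P ∨ Q, ¬P ⊢ Q
Disjunction: t < 4 ∨ t ≥ 4
We know it is not the case that t ≥ 4.
By disjunctive syllogism, the other disjunct must be true.

t < 4


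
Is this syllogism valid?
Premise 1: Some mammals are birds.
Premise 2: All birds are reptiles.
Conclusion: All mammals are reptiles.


Premise 1: Some mammals are birds.
Premise 2: All birds are reptiles.
Conclusion: All mammals are reptiles.
Fallacy: illicit minor. The minor term (mammals) is distributed in the conclusion ('All mammals ...') but undistributed in its premise ('Some mammals are birds' doesn't cover all mammals).
Only 'Some mammals are reptiles' follows, not 'All'.

Invalid


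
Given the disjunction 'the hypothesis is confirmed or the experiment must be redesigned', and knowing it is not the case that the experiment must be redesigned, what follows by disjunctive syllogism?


Disjunctive syllogism: P ∨ Q, ¬P ⊢ Q
Disjunction: the hypothesis is confirmed ∨ the experiment must be redesigned
We know it is not the case that the experiment must be redesigned.
By disjunctive syllogism, the other disjunct must be true.

The hypothesis is confirmed


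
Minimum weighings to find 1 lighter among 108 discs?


Each weighing has 3 outcomes (left heavy / balance / right heavy), so k weighings distinguish at most 3^k cases; splitting into three near-equal groups achieves this.
Need 3^k ≥ 108: 3^4 = 81 < 108 ≤ 3^5 = 243
k = ⌈log₃(108)⌉ = 5

5


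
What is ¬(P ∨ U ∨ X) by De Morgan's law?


De Morgan's law: ¬(P ∨ Q ∨ R) ≡ ¬P ∧ ¬Q ∧ ¬R
¬(P ∨ U ∨ X) = ¬P ∧ ¬U ∧ ¬X

¬P ∧ ¬U ∧ ¬X


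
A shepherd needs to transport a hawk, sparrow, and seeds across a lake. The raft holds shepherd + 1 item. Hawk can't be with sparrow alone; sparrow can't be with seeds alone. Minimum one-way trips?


1. shepherd+sparrow → 2. shepherd ← 3. shepherd+hawk → 4. shepherd+sparrow ← 5. shepherd+seeds → 6. shepherd ← 7. shepherd+sparrow →
Minimum trips = 7

7


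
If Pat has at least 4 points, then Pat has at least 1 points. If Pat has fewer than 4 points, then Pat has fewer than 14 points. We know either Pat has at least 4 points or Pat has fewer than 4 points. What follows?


Constructive dilemma: (P → Q) ∧ (R → S), P ∨ R ⊢ Q ∨ S
Premise 1: Pat has at least 4 points → Pat has at least 1 points
Premise 2: Pat has fewer than 4 points → Pat has fewer than 14 points
Premise 3: Pat has at least 4 points ∨ Pat has fewer than 4 points
Case 1: Assuming Pat has at least 4 points, then by Premise 1, Pat has at least 1 points.
Case 2: Assuming Pat has fewer than 4 points, then by Premise 2, Pat has fewer than 14 points.
Since one of Pat has at least 4 points or Pat has fewer than 4 points must hold, we get Pat has at least 1 points or Pat has fewer than 14 points.

Pat has at least 1 points or Pat has fewer than 14 points.


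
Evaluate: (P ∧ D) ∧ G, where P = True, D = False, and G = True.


P = True, D = False, G = True
Step 1: P ∧ D = True AND False = False
Step 2: False ∧ G = False AND True = False
AND is true only when ALL operands are true.

False


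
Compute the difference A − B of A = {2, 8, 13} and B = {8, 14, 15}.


A = {2, 8, 13}
B = {8, 14, 15}
Operation: difference A − B
In A but not B: 2, 13

{2, 13}


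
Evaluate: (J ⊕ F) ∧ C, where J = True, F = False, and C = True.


J = True, F = False, C = True
Step 1: J ⊕ F = True XOR False = True
Step 2: True ∧ C = True AND True = True
XOR true when exactly one of J,F is true; then AND with C.

True


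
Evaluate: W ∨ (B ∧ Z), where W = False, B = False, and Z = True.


W = False, B = False, Z = True
Step 1: B ∧ Z = False AND True = False
Step 2: W ∨ False = False OR False = False
AND evaluated first (higher precedence); then OR applied.

False


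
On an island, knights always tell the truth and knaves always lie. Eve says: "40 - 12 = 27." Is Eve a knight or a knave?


Statement: "40 - 12 = 27."
Actual: 40 - 12 = 28
Claimed: 27
Statement is FALSE → Eve lies → Knave

Knave


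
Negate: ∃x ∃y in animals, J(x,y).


Original: ∃x ∃y J(x,y)
Rule: ¬∀→∃, ¬∃→∀, negate predicate.
Negation: ∀x ∀y ¬J(x,y)

∀x ∀y ¬J(x,y)
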